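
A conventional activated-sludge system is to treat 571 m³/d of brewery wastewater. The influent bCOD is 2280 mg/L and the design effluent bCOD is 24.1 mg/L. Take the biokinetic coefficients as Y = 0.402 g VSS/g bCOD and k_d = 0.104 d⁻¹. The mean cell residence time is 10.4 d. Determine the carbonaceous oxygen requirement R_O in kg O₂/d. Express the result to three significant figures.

Observed yield with endogenous decay: Y_obs = Y / (1 + k_d·θ_c) = 0.402 / (1 + 0.104 × 10.4) = 0.402 / 2.082 = 0.1931 g VSS/g bCOD.
Q·(S₀ − S) = 571 × (2280 − 24.1) × 10⁻³ = 1288 kg/d removed.
Net sludge production P_X = 0.1931 × 1288 = 248.8 kg VSS/d.
Carbonaceous O₂ demand = substrate oxidised − cell-mass equivalent = 1288 − 1.42 × 248.8 = 934.9 kg O₂/d.

R_O ≈ 935 kg O₂/d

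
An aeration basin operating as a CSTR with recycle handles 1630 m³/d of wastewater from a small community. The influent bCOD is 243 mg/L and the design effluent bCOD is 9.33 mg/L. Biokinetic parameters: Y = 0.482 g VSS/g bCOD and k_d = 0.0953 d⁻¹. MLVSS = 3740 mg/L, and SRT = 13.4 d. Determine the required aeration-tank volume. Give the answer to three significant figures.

V ≈ 289 m³

Steady-state biomass mass balance: V·X·(1 + k_d·θ_c) = Y·Q·(S₀ − S)·θ_c, so V = 0.482 × 1630 × (243 − 9.33) × 13.4 / [3740 × (1 + 0.0953 × 13.4)] = 2.46×10^6 / 8516 = 288.9 m³.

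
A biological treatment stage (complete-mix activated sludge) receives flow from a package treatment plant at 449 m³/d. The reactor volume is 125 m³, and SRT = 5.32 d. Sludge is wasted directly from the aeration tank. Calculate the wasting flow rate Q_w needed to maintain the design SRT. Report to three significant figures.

For wasting at MLVSS concentration, Q_w = V/θ_c = 125.0/5.32 = 23.50 m³/d.

Q_w ≈ 23.5 m³/d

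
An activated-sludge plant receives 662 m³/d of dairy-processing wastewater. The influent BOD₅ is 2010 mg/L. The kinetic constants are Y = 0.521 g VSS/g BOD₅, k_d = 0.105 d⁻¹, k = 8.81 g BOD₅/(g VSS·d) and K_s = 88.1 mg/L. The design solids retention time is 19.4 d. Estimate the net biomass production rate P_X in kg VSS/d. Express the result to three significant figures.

P_X ≈ 228 kg VSS/d

Effluent substrate depends only on kinetics and SRT: S = K_s(1 + k_d θ_c) / [θ_c(Yk − k_d) − 1] = 88.1 × (1 + 0.105 × 19.4) / [19.4 × (0.521 × 8.81 − 0.105) − 1] = 267.6 / 86.01 = 3.111 mg/L.
The observed yield is Y_obs = Y/(1 + k_d·θ_c) = 0.521 / (1 + 0.105 × 19.4) = 0.521 / 3.037 = 0.1716 g VSS per g BOD₅ removed.
Substrate removed = Q·(S₀ − S) = 662 m³/d × (2010 − 3.11) g/m³ = 1.33×10^6 g/d = 1329 kg/d.
Net biomass production P_X = Y_obs × Q·(S₀ − S) = 0.1716 × 1329 = 227.9 kg VSS/d.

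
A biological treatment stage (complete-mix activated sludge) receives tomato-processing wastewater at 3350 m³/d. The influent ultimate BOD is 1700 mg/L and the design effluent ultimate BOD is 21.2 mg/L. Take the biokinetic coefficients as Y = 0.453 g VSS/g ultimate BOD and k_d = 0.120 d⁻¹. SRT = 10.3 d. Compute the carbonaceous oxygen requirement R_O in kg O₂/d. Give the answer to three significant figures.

Correct the yield for decay: Y_obs = Y/(1 + k_d θ_c) = 0.453 / (1 + 0.120 × 10.3) = 0.453 / 2.236 = 0.2026.
ΔS = 1700 − 21.2 = 1679 mg/L, so the substrate removal rate is 3350 × 1679/1000 = 5624 kg ultimate BOD/d.
P_X = Y_obs·Q·(S₀ − S) = 0.2026 × 5624 = 1139 kg VSS/d.
Carbonaceous O₂ demand = substrate oxidised − cell-mass equivalent = 5624 − 1.42 × 1139 = 4006 kg O₂/d.

R_O ≈ 4010 kg O₂/d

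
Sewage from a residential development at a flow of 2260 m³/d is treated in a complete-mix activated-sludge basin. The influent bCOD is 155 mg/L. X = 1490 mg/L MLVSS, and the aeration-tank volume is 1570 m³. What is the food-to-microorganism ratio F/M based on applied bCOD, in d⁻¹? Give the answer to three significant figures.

F/M ≈ 0.150 d⁻¹

F/M = Q·S₀ / (V·X) = 2260 × 155 / (1570 × 1490) = 0.1497 g bCOD·(g VSS·d)⁻¹.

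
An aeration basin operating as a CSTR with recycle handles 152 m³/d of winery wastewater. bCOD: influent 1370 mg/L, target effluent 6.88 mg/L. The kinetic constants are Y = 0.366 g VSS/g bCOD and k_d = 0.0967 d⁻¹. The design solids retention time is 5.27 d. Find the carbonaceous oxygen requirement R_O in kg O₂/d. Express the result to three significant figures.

R_O ≈ 136 kg O₂/d

The observed yield is Y_obs = Y/(1 + k_d·θ_c) = 0.366 / (1 + 0.0967 × 5.27) = 0.366 / 1.510 = 0.2424 g VSS per g bCOD removed.
Q·(S₀ − S) = 152 × (1370 − 6.88) × 10⁻³ = 207.2 kg/d removed.
Net sludge production P_X = 0.2424 × 207.2 = 50.23 kg VSS/d.
R_O = Q·(S₀ − S) − 1.42·P_X = 207.2 − 1.42 × 50.23 = 135.9 kg O₂/d.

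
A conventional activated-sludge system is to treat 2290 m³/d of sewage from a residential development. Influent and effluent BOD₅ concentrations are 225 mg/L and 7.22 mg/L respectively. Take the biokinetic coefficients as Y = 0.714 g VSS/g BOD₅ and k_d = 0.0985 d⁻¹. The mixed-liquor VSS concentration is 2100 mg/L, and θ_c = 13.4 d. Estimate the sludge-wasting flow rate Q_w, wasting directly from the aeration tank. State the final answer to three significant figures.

Rearranging the biomass balance for a CMAS with decay, V = Y·Q·ΔS·θ_c / [X·(1+k_d θ_c)] = 0.714 × 2290 × (225 − 7.22) × 13.4 / [2100 × (1 + 0.0985 × 13.4)] = 4.77×10^6 / 4872 = 979.4 m³.
For wasting at MLVSS concentration, Q_w = V/θ_c = 979.4/13.4 = 73.09 m³/d.

Q_w ≈ 73.1 m³/d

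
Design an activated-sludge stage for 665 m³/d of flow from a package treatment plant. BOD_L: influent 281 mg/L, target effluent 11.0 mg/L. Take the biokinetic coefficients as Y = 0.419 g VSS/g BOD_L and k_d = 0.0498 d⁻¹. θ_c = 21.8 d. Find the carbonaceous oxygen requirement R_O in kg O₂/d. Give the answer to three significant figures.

The observed yield is Y_obs = Y/(1 + k_d·θ_c) = 0.419 / (1 + 0.0498 × 21.8) = 0.419 / 2.086 = 0.2009 g VSS per g BOD_L removed.
ΔS = 281 − 11.0 = 270.0 mg/L, so the substrate removal rate is 665 × 270.0/1000 = 179.6 kg BOD_L/d.
Biomass synthesised: P_X = Y_obs × 179.6 = 36.07 kg VSS/d.
R_O = Q·ΔS − 1.42 P_X = 179.6 − 51.22 = 128.3 kg O₂/d.

R_O ≈ 128 kg O₂/d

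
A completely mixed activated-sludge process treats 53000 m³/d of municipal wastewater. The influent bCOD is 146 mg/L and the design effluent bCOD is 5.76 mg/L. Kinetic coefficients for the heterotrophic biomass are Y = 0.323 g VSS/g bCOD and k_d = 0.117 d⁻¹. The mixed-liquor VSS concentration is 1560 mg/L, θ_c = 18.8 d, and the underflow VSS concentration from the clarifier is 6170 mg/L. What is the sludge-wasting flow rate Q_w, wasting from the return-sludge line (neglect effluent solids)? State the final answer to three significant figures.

Q_w ≈ 122 m³/d

From the SRT design equation V = Y Q (S₀−S) θ_c / [X (1 + k_d θ_c)] = 0.323 × 53000 × (146 − 5.76) × 18.8 / [1560 × (1 + 0.117 × 18.8)] = 4.51×10^7 / 4991 = 9042 m³.
θ_c = V·X/(Q_w·X_r) when wasting from the recycle, so Q_w = V·X/(θ_c·X_r) = 9042 × 1560 / (18.8 × 6170) = 121.6 m³/d.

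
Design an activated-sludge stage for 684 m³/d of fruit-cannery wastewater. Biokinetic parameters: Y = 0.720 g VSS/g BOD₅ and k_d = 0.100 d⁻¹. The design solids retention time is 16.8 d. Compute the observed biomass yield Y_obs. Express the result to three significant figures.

Observed yield with endogenous decay: Y_obs = Y / (1 + k_d·θ_c) = 0.720 / (1 + 0.100 × 16.8) = 0.720 / 2.680 = 0.2687 g VSS/g BOD₅.

Y_obs ≈ 0.269 g VSS/g BOD₅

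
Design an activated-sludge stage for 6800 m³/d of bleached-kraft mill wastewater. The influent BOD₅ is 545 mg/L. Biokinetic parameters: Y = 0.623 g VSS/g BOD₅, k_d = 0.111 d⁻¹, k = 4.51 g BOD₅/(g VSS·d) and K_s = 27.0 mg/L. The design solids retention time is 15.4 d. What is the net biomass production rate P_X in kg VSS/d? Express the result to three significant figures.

Effluent substrate depends only on kinetics and SRT: S = K_s(1 + k_d θ_c) / [θ_c(Yk − k_d) − 1] = 27.0 × (1 + 0.111 × 15.4) / [15.4 × (0.623 × 4.51 − 0.111) − 1] = 73.15 / 40.56 = 1.804 mg/L.
Y_obs = Y / (1 + k_d θ_c) = 0.623 / (1 + 0.111 × 15.4) = 0.623 / 2.709 = 0.2299.
Substrate removed = Q·(S₀ − S) = 6800 m³/d × (545 − 1.80) g/m³ = 3.69×10^6 g/d = 3694 kg/d.
Net biomass production P_X = Y_obs × Q·(S₀ − S) = 0.2299 × 3694 = 849.3 kg VSS/d.

P_X ≈ 849 kg VSS/d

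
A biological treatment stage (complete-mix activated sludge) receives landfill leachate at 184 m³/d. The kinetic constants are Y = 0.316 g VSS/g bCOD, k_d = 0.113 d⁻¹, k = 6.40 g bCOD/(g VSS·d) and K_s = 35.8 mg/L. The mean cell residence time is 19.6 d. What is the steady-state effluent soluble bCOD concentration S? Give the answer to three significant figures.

S ≈ 3.16 mg/L

Effluent substrate depends only on kinetics and SRT: S = K_s(1 + k_d θ_c) / [θ_c(Yk − k_d) − 1] = 35.8 × (1 + 0.113 × 19.6) / [19.6 × (0.316 × 6.40 − 0.113) − 1] = 115.1 / 36.42 = 3.160 mg/L.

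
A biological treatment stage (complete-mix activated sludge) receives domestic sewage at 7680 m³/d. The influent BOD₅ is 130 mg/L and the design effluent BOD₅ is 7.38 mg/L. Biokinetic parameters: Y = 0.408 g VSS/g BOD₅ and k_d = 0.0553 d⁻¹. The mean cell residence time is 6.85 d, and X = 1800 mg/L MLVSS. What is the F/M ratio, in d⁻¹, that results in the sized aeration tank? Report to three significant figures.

From the SRT design equation V = Y Q (S₀−S) θ_c / [X (1 + k_d θ_c)] = 0.408 × 7680 × (130 − 7.38) × 6.85 / [1800 × (1 + 0.0553 × 6.85)] = 2.63×10^6 / 2482 = 1060 m³.
F/M = Q·S₀ / (V·X) = 7680 × 130 / (1060 × 1800) = 0.5230 g BOD₅·(g VSS·d)⁻¹.

F/M ≈ 0.523 d⁻¹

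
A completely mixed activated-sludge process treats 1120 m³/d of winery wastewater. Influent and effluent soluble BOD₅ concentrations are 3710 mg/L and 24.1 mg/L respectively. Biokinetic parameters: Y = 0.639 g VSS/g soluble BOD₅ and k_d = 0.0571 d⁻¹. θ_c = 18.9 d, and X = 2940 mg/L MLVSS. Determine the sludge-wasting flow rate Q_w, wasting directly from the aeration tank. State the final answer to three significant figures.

Q_w ≈ 432 m³/d

From the SRT design equation V = Y Q (S₀−S) θ_c / [X (1 + k_d θ_c)] = 0.639 × 1120 × (3710 − 24.1) × 18.9 / [2940 × (1 + 0.0571 × 18.9)] = 4.99×10^7 / 6113 = 8156 m³.
With mixed-liquor wasting, θ_c = V/Q_w, so Q_w = V/θ_c = 8156/18.9 = 431.5 m³/d.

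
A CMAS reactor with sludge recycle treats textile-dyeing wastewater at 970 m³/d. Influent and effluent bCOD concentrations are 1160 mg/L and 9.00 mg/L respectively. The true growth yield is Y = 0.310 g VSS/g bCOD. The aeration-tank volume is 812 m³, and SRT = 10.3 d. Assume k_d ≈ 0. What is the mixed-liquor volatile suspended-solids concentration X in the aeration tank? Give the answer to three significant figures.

Without decay, X = Y Q (S₀−S) θ_c / V = 0.310 × 970 × (1160 − 9.00) × 10.3 / 812 = 4390 mg/L.

X ≈ 4390 mg/L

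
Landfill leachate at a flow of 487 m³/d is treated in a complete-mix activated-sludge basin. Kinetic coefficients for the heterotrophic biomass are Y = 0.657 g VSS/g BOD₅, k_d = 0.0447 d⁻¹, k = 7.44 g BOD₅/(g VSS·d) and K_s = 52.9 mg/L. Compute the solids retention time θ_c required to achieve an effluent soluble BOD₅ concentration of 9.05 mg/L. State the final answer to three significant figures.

θ_c ≈ 1.49 d

From 1/θ_c = Y·k·S/(K_s + S) − k_d: Y·k·S/(K_s+S) = 0.657 × 7.44 × 9.05 / (52.9 + 9.05) = 0.7141 d⁻¹.
θ_c = 1/(μ − k_d) = 1/(0.7141 − 0.0447) = 1/0.6694 = 1.494 d.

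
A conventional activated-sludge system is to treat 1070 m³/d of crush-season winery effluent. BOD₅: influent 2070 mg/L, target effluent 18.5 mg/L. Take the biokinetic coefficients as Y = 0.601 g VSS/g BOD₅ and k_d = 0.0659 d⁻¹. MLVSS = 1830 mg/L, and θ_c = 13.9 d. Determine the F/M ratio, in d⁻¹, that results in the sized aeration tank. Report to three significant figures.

F/M ≈ 0.231 d⁻¹

Steady-state biomass mass balance: V·X·(1 + k_d·θ_c) = Y·Q·(S₀ − S)·θ_c, so V = 0.601 × 1070 × (2070 − 18.5) × 13.9 / [1830 × (1 + 0.0659 × 13.9)] = 1.83×10^7 / 3506 = 5230 m³.
F/M = Q·S₀ / (V·X) = 1070 × 2070 / (5230 × 1830) = 0.2314 g BOD₅·(g VSS·d)⁻¹.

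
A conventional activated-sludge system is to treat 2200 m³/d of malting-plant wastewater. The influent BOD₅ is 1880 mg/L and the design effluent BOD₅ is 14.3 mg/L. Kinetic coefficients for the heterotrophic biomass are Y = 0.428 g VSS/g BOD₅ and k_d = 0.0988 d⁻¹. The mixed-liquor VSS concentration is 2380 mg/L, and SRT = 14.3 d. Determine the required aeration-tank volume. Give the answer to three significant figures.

V ≈ 4370 m³

From the SRT design equation V = Y Q (S₀−S) θ_c / [X (1 + k_d θ_c)] = 0.428 × 2200 × (1880 − 14.3) × 14.3 / [2380 × (1 + 0.0988 × 14.3)] = 2.51×10^7 / 5743 = 4375 m³.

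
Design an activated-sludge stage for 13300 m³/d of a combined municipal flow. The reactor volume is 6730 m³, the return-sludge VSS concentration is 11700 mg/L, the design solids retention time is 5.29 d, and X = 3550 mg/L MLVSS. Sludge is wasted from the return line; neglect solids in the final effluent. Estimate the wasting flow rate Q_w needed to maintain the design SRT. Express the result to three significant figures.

Q_w = (V·X)/(θ_c X_r) = 6730 × 3550 / (5.29 × 11700) = 386.0 m³/d.

Q_w ≈ 386 m³/d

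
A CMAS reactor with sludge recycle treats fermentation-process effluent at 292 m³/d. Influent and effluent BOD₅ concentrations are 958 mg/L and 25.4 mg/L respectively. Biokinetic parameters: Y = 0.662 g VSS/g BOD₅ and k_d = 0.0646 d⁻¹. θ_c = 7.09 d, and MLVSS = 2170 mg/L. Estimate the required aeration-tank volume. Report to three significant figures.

V ≈ 404 m³

From the SRT design equation V = Y Q (S₀−S) θ_c / [X (1 + k_d θ_c)] = 0.662 × 292 × (958 − 25.4) × 7.09 / [2170 × (1 + 0.0646 × 7.09)] = 1.28×10^6 / 3164 = 404.0 m³.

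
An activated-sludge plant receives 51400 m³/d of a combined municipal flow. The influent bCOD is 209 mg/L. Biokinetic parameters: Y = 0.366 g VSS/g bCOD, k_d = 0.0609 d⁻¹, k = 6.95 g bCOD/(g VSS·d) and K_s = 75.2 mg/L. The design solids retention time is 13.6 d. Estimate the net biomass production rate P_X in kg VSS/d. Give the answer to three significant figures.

From the Monod/SRT balance for a CMAS, S = K_s·(1+k_d θ_c)/[θ_c·(Y k − k_d) − 1] = 75.2 × (1 + 0.0609 × 13.6) / [13.6 × (0.366 × 6.95 − 0.0609) − 1] = 137.5 / 32.77 = 4.196 mg/L.
Observed yield with endogenous decay: Y_obs = Y / (1 + k_d·θ_c) = 0.366 / (1 + 0.0609 × 13.6) = 0.366 / 1.828 = 0.2002 g VSS/g bCOD.
Substrate removed = Q·(S₀ − S) = 51400 m³/d × (209 − 4.20) g/m³ = 1.05×10^7 g/d = 10527 kg/d.
Net biomass production P_X = Y_obs × Q·(S₀ − S) = 0.2002 × 10527 = 2107 kg VSS/d.

P_X ≈ 2110 kg VSS/d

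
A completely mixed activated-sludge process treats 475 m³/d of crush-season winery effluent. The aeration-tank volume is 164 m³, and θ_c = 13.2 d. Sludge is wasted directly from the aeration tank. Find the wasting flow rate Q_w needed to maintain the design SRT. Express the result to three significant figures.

Wasting from the aeration tank: Q_w = V / θ_c = 164.0 / 13.2 = 12.42 m³/d.

Q_w ≈ 12.4 m³/d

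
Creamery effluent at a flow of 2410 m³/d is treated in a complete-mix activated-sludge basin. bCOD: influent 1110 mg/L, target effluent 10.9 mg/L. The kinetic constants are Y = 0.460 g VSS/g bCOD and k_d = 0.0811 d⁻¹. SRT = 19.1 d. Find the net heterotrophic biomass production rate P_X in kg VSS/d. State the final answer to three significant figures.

P_X ≈ 478 kg VSS/d

Observed yield with endogenous decay: Y_obs = Y / (1 + k_d·θ_c) = 0.460 / (1 + 0.0811 × 19.1) = 0.460 / 2.549 = 0.1805 g VSS/g bCOD.
Q·(S₀ − S) = 2410 × (1110 − 10.9) × 10⁻³ = 2649 kg/d removed.
Biomass produced: P_X = Y_obs·Q·ΔS = 0.1805 × 2649 ≈ 478.0 kg VSS/d.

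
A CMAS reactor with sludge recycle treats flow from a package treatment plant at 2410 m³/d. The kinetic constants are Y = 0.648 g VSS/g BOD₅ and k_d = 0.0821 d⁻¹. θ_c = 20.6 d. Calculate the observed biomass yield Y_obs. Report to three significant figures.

Y_obs ≈ 0.241 g VSS/g BOD₅

Y_obs = Y / (1 + k_d θ_c) = 0.648 / (1 + 0.0821 × 20.6) = 0.648 / 2.691 = 0.2408.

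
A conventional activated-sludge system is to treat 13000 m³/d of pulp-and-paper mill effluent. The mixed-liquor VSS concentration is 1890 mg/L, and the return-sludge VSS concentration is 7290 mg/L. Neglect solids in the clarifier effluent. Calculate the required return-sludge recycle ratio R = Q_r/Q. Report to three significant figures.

R ≈ 0.350

Solids balance on the clarifier gives (1+R)X = R·X_r, so R = X/(X_r − X) = 1890 / (7290 − 1890) = 0.3500.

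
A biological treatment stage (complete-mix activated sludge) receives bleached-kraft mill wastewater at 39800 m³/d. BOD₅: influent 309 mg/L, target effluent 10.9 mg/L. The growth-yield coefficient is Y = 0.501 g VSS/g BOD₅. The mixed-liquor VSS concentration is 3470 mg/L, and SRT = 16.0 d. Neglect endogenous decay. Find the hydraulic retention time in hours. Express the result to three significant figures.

With k_d = 0 the design equation reduces to V = Y Q (S₀−S) θ_c / X = 0.501 × 39800 × (309 − 10.9) × 16.0 / 3470 = 27408 m³.
HRT = V/Q = 27408 m³ / 39800 m³·d⁻¹ = 0.6886 d × 24 = 16.53 h.

τ ≈ 16.5 h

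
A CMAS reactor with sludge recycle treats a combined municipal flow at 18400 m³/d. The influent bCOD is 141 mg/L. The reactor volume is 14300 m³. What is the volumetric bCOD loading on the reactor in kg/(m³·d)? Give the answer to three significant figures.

L_v = Q S₀ / V = 18400 × 141 × 10⁻³ / 14300 = 0.1814 kg/(m³·d).

L_v ≈ 0.181 kg bCOD/(m³·d)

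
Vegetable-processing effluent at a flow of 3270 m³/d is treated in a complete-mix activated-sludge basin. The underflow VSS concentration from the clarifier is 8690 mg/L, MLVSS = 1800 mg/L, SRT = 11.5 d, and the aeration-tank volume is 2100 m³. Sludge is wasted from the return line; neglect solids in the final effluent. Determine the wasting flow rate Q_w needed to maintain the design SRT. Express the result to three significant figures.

Q_w = (V·X)/(θ_c X_r) = 2100 × 1800 / (11.5 × 8690) = 37.82 m³/d.

Q_w ≈ 37.8 m³/d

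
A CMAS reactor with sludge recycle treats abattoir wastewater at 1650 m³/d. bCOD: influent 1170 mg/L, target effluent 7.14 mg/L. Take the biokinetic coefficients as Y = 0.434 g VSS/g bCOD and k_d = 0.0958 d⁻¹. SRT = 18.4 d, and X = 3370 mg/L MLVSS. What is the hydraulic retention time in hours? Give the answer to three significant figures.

Steady-state biomass mass balance: V·X·(1 + k_d·θ_c) = Y·Q·(S₀ − S)·θ_c, so V = 0.434 × 1650 × (1170 − 7.14) × 18.4 / [3370 × (1 + 0.0958 × 18.4)] = 1.53×10^7 / 9310 = 1646 m³.
HRT = V/Q = 1646 m³ / 1650 m³·d⁻¹ = 0.9974 d × 24 = 23.94 h.

τ ≈ 23.9 h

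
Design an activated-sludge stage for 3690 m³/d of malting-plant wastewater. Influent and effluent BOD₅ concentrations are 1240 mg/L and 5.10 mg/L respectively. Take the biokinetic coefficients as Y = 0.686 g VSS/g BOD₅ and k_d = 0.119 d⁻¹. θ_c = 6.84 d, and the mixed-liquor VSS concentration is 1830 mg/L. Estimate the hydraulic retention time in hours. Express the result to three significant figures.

τ ≈ 41.9 h

From the SRT design equation V = Y Q (S₀−S) θ_c / [X (1 + k_d θ_c)] = 0.686 × 3690 × (1240 − 5.10) × 6.84 / [1830 × (1 + 0.119 × 6.84)] = 2.14×10^7 / 3320 = 6441 m³.
Hydraulic retention time τ = V/Q = 6441 / 3690 = 1.746 d = 41.89 h.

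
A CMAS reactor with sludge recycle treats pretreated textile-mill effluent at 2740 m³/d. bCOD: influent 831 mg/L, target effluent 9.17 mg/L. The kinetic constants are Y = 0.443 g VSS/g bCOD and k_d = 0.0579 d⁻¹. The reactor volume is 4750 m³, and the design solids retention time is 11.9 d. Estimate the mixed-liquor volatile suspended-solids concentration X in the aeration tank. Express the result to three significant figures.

X ≈ 1480 mg/L

Solving the biomass balance for X: X = Y Q (S₀−S) θ_c / [V (1+k_d θ_c)] = 0.443 × 2740 × (831 − 9.17) × 11.9 / [4750 × (1 + 0.0579 × 11.9)] = 1480 mg/L.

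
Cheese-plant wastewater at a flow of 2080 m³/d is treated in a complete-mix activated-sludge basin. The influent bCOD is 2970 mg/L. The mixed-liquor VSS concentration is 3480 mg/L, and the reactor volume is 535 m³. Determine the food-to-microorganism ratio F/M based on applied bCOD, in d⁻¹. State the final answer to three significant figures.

F/M ≈ 3.32 d⁻¹

F/M = applied load / biomass = Q·S₀/(V·X) = 2080 × 2970 / (535.0 × 3480) = 3.318 d⁻¹.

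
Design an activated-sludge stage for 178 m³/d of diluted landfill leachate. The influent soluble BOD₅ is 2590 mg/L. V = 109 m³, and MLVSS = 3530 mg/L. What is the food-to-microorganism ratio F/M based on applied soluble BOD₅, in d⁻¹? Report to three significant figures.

F/M = Q·S₀ / (V·X) = 178 × 2590 / (109.0 × 3530) = 1.198 g soluble BOD₅·(g VSS·d)⁻¹.

F/M ≈ 1.20 d⁻¹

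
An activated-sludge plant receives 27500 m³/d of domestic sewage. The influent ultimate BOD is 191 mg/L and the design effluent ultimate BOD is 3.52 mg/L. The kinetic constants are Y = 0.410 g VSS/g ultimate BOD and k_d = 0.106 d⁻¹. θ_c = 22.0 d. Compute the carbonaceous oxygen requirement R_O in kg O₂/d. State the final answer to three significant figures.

R_O ≈ 4250 kg O₂/d

The observed yield is Y_obs = Y/(1 + k_d·θ_c) = 0.410 / (1 + 0.106 × 22.0) = 0.410 / 3.332 = 0.1230 g VSS per g ultimate BOD removed.
Q·(S₀ − S) = 27500 × (191 − 3.52) × 10⁻³ = 5156 kg/d removed.
Biomass synthesised: P_X = Y_obs × 5156 = 634.4 kg VSS/d.
R_O = Q·ΔS − 1.42 P_X = 5156 − 900.9 = 4255 kg O₂/d.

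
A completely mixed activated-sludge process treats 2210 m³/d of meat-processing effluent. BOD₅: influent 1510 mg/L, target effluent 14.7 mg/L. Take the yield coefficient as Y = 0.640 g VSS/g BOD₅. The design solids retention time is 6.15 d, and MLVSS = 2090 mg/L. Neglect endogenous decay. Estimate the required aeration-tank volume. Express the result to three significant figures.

With k_d = 0 the design equation reduces to V = Y Q (S₀−S) θ_c / X = 0.640 × 2210 × (1510 − 14.7) × 6.15 / 2090 = 6223 m³.

V ≈ 6220 m³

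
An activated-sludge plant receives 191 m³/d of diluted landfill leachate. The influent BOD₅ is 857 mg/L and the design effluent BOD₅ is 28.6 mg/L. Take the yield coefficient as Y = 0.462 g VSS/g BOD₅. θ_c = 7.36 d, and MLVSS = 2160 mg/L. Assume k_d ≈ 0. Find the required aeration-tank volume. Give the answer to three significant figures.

V ≈ 249 m³

V·X = Y·Q·ΔS·θ_c gives V = 0.462 × 191 × (857 − 28.6) × 7.36 / 2160 = 249.1 m³.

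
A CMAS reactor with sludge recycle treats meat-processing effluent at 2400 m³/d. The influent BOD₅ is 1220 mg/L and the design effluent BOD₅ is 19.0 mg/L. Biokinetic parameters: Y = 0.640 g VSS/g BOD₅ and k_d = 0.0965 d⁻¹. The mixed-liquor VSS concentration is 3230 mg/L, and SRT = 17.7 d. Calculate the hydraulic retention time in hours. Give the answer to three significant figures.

τ ≈ 37.3 h

Steady-state biomass mass balance: V·X·(1 + k_d·θ_c) = Y·Q·(S₀ − S)·θ_c, so V = 0.640 × 2400 × (1220 − 19.0) × 17.7 / [3230 × (1 + 0.0965 × 17.7)] = 3.27×10^7 / 8747 = 3733 m³.
Hydraulic retention time τ = V/Q = 3733 / 2400 = 1.555 d = 37.33 h.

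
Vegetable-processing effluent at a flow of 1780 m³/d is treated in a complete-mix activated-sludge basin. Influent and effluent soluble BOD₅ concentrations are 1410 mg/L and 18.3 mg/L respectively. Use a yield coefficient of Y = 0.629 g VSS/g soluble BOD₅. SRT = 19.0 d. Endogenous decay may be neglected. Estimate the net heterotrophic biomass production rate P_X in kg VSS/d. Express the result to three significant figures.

P_X ≈ 1560 kg VSS/d

Since k_d ≈ 0, Y_obs = Y = 0.629 g VSS/g soluble BOD₅.
Q·(S₀ − S) = 1780 × (1410 − 18.3) × 10⁻³ = 2477 kg/d removed.
Biomass produced: P_X = Y_obs·Q·ΔS = 0.6290 × 2477 ≈ 1558 kg VSS/d.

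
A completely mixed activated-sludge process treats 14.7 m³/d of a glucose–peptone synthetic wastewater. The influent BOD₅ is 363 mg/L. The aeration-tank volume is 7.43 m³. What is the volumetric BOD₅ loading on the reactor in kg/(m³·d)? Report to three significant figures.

L_v ≈ 0.718 kg BOD₅/(m³·d)

Applied BOD₅ load per unit volume = Q·S₀/V = (14.7 × 363/1000)/7.430 = 0.7182 kg BOD₅·m⁻³·d⁻¹.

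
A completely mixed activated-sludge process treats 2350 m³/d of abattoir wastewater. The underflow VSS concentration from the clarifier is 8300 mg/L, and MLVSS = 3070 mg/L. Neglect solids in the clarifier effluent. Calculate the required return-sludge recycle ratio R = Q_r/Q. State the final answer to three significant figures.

R ≈ 0.587

Mass balance around the secondary clarifier (neglecting effluent solids): R = X / (X_r − X) = 3070 / (8300 − 3070) = 0.5870.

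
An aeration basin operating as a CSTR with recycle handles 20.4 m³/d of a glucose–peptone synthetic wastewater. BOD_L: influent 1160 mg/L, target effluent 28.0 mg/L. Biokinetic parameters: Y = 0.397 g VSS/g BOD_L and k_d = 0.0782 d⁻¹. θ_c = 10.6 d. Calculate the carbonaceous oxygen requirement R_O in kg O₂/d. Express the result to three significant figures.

R_O ≈ 16.0 kg O₂/d

Observed yield with endogenous decay: Y_obs = Y / (1 + k_d·θ_c) = 0.397 / (1 + 0.0782 × 10.6) = 0.397 / 1.829 = 0.2171 g VSS/g BOD_L.
Substrate removed = Q·(S₀ − S) = 20.4 m³/d × (1160 − 28.0) g/m³ = 2.31×10^4 g/d = 23.09 kg/d.
Net sludge production P_X = 0.2171 × 23.09 = 5.013 kg VSS/d.
R_O = Q·(S₀ − S) − 1.42·P_X = 23.09 − 1.42 × 5.013 = 15.97 kg O₂/d.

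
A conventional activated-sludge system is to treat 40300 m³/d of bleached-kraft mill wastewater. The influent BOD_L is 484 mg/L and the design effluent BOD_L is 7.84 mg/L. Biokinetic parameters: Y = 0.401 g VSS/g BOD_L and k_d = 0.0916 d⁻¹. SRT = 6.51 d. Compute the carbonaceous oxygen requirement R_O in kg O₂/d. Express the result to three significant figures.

R_O ≈ 12300 kg O₂/d

Y_obs = Y / (1 + k_d θ_c) = 0.401 / (1 + 0.0916 × 6.51) = 0.401 / 1.596 = 0.2512.
ΔS = 484 − 7.84 = 476.2 mg/L, so the substrate removal rate is 40300 × 476.2/1000 = 19189 kg BOD_L/d.
Net sludge production P_X = 0.2512 × 19189 = 4820 kg VSS/d.
R_O = Q·ΔS − 1.42 P_X = 19189 − 6845 = 12344 kg O₂/d.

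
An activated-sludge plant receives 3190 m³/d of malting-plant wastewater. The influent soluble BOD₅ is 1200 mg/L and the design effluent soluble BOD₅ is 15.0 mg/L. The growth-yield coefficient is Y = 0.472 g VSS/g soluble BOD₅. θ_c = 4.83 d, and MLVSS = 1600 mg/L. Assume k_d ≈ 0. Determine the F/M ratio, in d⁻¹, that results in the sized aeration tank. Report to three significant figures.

F/M ≈ 0.444 d⁻¹

V·X = Y·Q·ΔS·θ_c gives V = 0.472 × 3190 × (1200 − 15.0) × 4.83 / 1600 = 5386 m³.
F/M = Q·S₀ / (V·X) = 3190 × 1200 / (5386 × 1600) = 0.4442 g soluble BOD₅·(g VSS·d)⁻¹.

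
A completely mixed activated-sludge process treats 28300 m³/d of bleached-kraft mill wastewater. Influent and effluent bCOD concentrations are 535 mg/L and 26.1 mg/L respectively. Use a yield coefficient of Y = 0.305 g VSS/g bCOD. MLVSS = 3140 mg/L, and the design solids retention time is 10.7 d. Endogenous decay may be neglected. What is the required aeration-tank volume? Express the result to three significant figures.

Biomass mass balance (decay neglected): V·X = Y·Q·(S₀ − S)·θ_c, so V = 0.305 × 28300 × (535 − 26.1) × 10.7 / 3140 = 14968 m³.

V ≈ 15000 m³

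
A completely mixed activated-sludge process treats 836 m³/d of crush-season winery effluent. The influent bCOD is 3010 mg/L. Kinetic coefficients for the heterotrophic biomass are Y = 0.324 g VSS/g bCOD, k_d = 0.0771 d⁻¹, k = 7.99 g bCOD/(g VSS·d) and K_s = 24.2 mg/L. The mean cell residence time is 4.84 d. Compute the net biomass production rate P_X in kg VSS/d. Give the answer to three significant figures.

P_X ≈ 593 kg VSS/d

Effluent substrate depends only on kinetics and SRT: S = K_s(1 + k_d θ_c) / [θ_c(Yk − k_d) − 1] = 24.2 × (1 + 0.0771 × 4.84) / [4.84 × (0.324 × 7.99 − 0.0771) − 1] = 33.23 / 11.16 = 2.979 mg/L.
Observed yield with endogenous decay: Y_obs = Y / (1 + k_d·θ_c) = 0.324 / (1 + 0.0771 × 4.84) = 0.324 / 1.373 = 0.2360 g VSS/g bCOD.
Substrate removed = Q·(S₀ − S) = 836 m³/d × (3010 − 2.98) g/m³ = 2.51×10^6 g/d = 2514 kg/d.
So the net sludge growth is P_X = 0.2360 × 2514 = 593.2 kg VSS/d.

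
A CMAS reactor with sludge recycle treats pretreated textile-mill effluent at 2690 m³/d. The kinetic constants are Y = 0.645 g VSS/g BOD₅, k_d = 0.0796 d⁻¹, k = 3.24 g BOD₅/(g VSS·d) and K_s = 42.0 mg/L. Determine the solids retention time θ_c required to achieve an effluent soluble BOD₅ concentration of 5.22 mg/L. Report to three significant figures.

θ_c ≈ 6.60 d

At the target effluent, Y k S/(K_s+S) = 0.645×3.24×5.22/47.22 = 0.2310 d⁻¹.
θ_c = 1/(μ − k_d) = 1/(0.2310 − 0.0796) = 1/0.1514 = 6.604 d.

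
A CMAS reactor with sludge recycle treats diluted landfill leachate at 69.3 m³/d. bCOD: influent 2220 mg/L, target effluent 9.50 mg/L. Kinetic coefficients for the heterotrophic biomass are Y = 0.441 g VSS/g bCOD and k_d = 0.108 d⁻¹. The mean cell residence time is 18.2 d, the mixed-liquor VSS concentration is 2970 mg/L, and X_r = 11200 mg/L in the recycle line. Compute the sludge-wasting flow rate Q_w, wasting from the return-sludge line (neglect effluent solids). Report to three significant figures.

Q_w ≈ 2.03 m³/d

Steady-state biomass mass balance: V·X·(1 + k_d·θ_c) = Y·Q·(S₀ − S)·θ_c, so V = 0.441 × 69.3 × (2220 − 9.50) × 18.2 / [2970 × (1 + 0.108 × 18.2)] = 1.23×10^6 / 8808 = 139.6 m³.
Wasting from the return line (neglecting effluent solids): Q_w = V·X / (θ_c·X_r) = 139.6 × 2970 / (18.2 × 11200) = 2.034 m³/d.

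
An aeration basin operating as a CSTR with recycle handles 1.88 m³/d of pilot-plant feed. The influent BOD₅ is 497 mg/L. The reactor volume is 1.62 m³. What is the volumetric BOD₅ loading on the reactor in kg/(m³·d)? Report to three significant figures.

L_v ≈ 0.577 kg BOD₅/(m³·d)

L_v = Q S₀ / V = 1.88 × 497 × 10⁻³ / 1.620 = 0.5768 kg/(m³·d).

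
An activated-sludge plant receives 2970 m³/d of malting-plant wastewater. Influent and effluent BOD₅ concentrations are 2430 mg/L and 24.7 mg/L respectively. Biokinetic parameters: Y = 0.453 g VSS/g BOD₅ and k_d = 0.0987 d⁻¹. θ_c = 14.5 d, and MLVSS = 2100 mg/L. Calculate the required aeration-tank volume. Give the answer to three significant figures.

Steady-state biomass mass balance: V·X·(1 + k_d·θ_c) = Y·Q·(S₀ − S)·θ_c, so V = 0.453 × 2970 × (2430 − 24.7) × 14.5 / [2100 × (1 + 0.0987 × 14.5)] = 4.69×10^7 / 5105 = 9191 m³.

V ≈ 9190 m³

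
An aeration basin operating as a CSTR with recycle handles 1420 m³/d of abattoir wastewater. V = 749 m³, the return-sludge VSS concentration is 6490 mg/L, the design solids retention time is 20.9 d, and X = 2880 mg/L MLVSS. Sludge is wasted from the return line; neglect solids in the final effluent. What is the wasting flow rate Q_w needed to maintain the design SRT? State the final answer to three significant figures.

Q_w = (V·X)/(θ_c X_r) = 749.0 × 2880 / (20.9 × 6490) = 15.90 m³/d.

Q_w ≈ 15.9 m³/d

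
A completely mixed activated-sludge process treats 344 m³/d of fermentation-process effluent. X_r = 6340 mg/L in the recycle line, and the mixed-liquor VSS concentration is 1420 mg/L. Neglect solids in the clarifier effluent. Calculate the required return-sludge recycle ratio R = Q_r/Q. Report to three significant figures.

R ≈ 0.289

R = Q_r/Q = X/(X_r − X) = 1420 / (6340 − 1420) = 0.2886.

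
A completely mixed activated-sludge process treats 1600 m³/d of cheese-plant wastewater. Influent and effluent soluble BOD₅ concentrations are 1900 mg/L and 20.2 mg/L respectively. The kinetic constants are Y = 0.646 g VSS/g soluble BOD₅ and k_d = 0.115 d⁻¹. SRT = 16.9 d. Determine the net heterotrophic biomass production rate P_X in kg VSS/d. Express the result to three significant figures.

P_X ≈ 660 kg VSS/d

Y_obs = Y / (1 + k_d θ_c) = 0.646 / (1 + 0.115 × 16.9) = 0.646 / 2.944 = 0.2195.
Q·(S₀ − S) = 1600 × (1900 − 20.2) × 10⁻³ = 3008 kg/d removed.
Biomass produced: P_X = Y_obs·Q·ΔS = 0.2195 × 3008 ≈ 660.1 kg VSS/d.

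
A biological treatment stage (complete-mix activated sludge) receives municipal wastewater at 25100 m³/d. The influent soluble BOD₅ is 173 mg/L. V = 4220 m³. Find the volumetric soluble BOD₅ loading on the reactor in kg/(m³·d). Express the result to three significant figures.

L_v = Q S₀ / V = 25100 × 173 × 10⁻³ / 4220 = 1.029 kg/(m³·d).

L_v ≈ 1.03 kg soluble BOD₅/(m³·d)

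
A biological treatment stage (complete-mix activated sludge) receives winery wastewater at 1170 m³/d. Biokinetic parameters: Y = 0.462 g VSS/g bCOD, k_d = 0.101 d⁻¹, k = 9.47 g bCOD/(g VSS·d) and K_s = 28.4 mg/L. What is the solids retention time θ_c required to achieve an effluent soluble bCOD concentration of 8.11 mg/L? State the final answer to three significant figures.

θ_c ≈ 1.15 d

Specific growth rate at S = 8.11 mg/L: μ = YkS/(K_s+S) = 0.462·9.47·8.11/(28.4+8.11) = 0.9719 d⁻¹.
θ_c = 1/(μ − k_d) = 1/(0.9719 − 0.101) = 1/0.8709 = 1.148 d.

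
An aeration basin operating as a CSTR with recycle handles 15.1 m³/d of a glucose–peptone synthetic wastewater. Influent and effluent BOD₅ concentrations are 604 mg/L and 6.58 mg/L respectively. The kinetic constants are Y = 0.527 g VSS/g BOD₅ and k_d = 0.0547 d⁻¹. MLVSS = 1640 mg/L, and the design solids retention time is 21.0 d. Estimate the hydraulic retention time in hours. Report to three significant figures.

τ ≈ 45.0 h

Rearranging the biomass balance for a CMAS with decay, V = Y·Q·ΔS·θ_c / [X·(1+k_d θ_c)] = 0.527 × 15.1 × (604 − 6.58) × 21.0 / [1640 × (1 + 0.0547 × 21.0)] = 9.98×10^4 / 3524 = 28.33 m³.
Hydraulic retention time τ = V/Q = 28.33 / 15.1 = 1.876 d = 45.03 h.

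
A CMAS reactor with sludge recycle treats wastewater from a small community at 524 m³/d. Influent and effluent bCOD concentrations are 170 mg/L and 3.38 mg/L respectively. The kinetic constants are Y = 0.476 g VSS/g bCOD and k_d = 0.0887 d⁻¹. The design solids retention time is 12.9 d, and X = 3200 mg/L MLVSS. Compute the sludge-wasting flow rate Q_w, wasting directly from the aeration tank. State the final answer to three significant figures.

Rearranging the biomass balance for a CMAS with decay, V = Y·Q·ΔS·θ_c / [X·(1+k_d θ_c)] = 0.476 × 524 × (170 − 3.38) × 12.9 / [3200 × (1 + 0.0887 × 12.9)] = 5.36×10^5 / 6862 = 78.13 m³.
Wasting from the aeration tank: Q_w = V / θ_c = 78.13 / 12.9 = 6.057 m³/d.

Q_w ≈ 6.06 m³/d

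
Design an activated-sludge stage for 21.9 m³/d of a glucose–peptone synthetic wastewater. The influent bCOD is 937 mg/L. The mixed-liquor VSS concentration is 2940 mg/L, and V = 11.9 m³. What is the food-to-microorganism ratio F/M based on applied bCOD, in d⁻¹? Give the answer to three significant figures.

F/M = applied load / biomass = Q·S₀/(V·X) = 21.9 × 937 / (11.90 × 2940) = 0.5865 d⁻¹.

F/M ≈ 0.587 d⁻¹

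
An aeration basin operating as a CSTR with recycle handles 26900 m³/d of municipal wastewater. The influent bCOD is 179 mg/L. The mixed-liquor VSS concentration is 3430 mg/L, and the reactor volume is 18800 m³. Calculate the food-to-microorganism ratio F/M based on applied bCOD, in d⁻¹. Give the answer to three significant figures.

Food-to-microorganism ratio F/M = Q S₀ / (V X) = 26900 × 179 / (18800 × 3430) = 0.07467 d⁻¹.

F/M ≈ 0.0747 d⁻¹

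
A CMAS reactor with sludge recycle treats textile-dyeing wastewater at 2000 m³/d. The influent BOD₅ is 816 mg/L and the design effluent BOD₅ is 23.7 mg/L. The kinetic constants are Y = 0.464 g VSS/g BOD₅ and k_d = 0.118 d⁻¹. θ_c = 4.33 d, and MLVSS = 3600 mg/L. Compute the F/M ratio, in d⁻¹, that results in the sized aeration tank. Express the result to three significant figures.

F/M ≈ 0.775 d⁻¹

Rearranging the biomass balance for a CMAS with decay, V = Y·Q·ΔS·θ_c / [X·(1+k_d θ_c)] = 0.464 × 2000 × (816 − 23.7) × 4.33 / [3600 × (1 + 0.118 × 4.33)] = 3.18×10^6 / 5439 = 585.3 m³.
F/M = Q·S₀ / (V·X) = 2000 × 816 / (585.3 × 3600) = 0.7745 g BOD₅·(g VSS·d)⁻¹.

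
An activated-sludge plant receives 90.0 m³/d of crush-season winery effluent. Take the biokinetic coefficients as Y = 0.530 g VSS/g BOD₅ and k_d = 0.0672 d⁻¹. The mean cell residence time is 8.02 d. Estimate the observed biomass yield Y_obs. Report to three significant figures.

Y_obs ≈ 0.344 g VSS/g BOD₅

Observed yield with endogenous decay: Y_obs = Y / (1 + k_d·θ_c) = 0.530 / (1 + 0.0672 × 8.02) = 0.530 / 1.539 = 0.3444 g VSS/g BOD₅.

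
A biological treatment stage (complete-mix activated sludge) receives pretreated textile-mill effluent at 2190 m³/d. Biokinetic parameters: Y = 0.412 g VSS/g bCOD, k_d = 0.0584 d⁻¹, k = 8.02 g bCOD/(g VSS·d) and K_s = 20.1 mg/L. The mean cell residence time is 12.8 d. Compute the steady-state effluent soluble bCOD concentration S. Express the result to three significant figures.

S ≈ 0.866 mg/L

Effluent substrate depends only on kinetics and SRT: S = K_s(1 + k_d θ_c) / [θ_c(Yk − k_d) − 1] = 20.1 × (1 + 0.0584 × 12.8) / [12.8 × (0.412 × 8.02 − 0.0584) − 1] = 35.13 / 40.55 = 0.8663 mg/L.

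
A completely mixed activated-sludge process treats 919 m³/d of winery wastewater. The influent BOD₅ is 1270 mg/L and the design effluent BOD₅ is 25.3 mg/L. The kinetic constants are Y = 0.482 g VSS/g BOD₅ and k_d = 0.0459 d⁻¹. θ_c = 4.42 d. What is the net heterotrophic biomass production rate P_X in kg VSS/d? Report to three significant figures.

P_X ≈ 458 kg VSS/d

Correct the yield for decay: Y_obs = Y/(1 + k_d θ_c) = 0.482 / (1 + 0.0459 × 4.42) = 0.482 / 1.203 = 0.4007.
ΔS = 1270 − 25.3 = 1245 mg/L, so the substrate removal rate is 919 × 1245/1000 = 1144 kg BOD₅/d.
Net biomass production P_X = Y_obs × Q·(S₀ − S) = 0.4007 × 1144 = 458.4 kg VSS/d.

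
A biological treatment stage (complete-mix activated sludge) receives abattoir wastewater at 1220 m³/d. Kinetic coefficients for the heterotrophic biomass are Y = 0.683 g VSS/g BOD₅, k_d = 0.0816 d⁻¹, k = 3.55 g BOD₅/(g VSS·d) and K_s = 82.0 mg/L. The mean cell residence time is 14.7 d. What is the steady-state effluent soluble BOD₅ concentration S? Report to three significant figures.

S ≈ 5.39 mg/L

Effluent substrate depends only on kinetics and SRT: S = K_s(1 + k_d θ_c) / [θ_c(Yk − k_d) − 1] = 82.0 × (1 + 0.0816 × 14.7) / [14.7 × (0.683 × 3.55 − 0.0816) − 1] = 180.4 / 33.44 = 5.393 mg/L.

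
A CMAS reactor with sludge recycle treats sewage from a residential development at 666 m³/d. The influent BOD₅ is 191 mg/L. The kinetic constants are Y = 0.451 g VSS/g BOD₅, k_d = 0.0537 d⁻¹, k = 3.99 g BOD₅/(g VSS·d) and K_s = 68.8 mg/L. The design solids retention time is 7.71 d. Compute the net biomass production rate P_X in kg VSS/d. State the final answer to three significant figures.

P_X ≈ 38.9 kg VSS/d

For a completely mixed reactor with recycle the Lawrence–McCarty relation gives S = K_s·(1 + k_d·θ_c) / [θ_c·(Y·k − k_d) − 1] = 68.8 × (1 + 0.0537 × 7.71) / [7.71 × (0.451 × 3.99 − 0.0537) − 1] = 97.29 / 12.46 = 7.808 mg/L.
The observed yield is Y_obs = Y/(1 + k_d·θ_c) = 0.451 / (1 + 0.0537 × 7.71) = 0.451 / 1.414 = 0.3189 g VSS per g BOD₅ removed.
Substrate removed = Q·(S₀ − S) = 666 m³/d × (191 − 7.81) g/m³ = 1.22×10^5 g/d = 122.0 kg/d.
Biomass produced: P_X = Y_obs·Q·ΔS = 0.3189 × 122.0 ≈ 38.91 kg VSS/d.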